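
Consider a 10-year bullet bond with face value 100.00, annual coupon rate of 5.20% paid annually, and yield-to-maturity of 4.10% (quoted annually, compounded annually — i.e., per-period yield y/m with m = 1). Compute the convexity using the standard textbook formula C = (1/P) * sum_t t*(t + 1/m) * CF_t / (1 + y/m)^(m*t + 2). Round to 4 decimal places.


Answer: Convexity = 76.6343

Derivation:
Coupon per period c = face * coupon_rate / m = 5.200000
Periods per year m = 1; per-period yield y/m = 0.041000
Number of cashflows N = 10
Cashflows (t years, CF_t, discount factor 1/(1+y/m)^(m*t), PV):
  t = 1.0000: CF_t = 5.200000, DF = 0.960615, PV = 4.995197
  t = 2.0000: CF_t = 5.200000, DF = 0.922781, PV = 4.798460
  t = 3.0000: CF_t = 5.200000, DF = 0.886437, PV = 4.609472
  t = 4.0000: CF_t = 5.200000, DF = 0.851524, PV = 4.427927
  t = 5.0000: CF_t = 5.200000, DF = 0.817987, PV = 4.253532
  t = 6.0000: CF_t = 5.200000, DF = 0.785770, PV = 4.086006
  t = 7.0000: CF_t = 5.200000, DF = 0.754823, PV = 3.925078
  t = 8.0000: CF_t = 5.200000, DF = 0.725094, PV = 3.770488
  t = 9.0000: CF_t = 5.200000, DF = 0.696536, PV = 3.621986
  t = 10.0000: CF_t = 105.200000, DF = 0.669103, PV = 70.389591
Price P = sum_t PV_t = 108.877736
Convexity numerator sum_t t*(t + 1/m) * CF_t / (1+y/m)^(m*t + 2):
  t = 1.0000: term = 9.218943
  t = 2.0000: term = 26.567560
  t = 3.0000: term = 51.042383
  t = 4.0000: term = 81.720114
  t = 5.0000: term = 117.752325
  t = 6.0000: term = 158.360476
  t = 7.0000: term = 202.831221
  t = 8.0000: term = 250.512006
  t = 9.0000: term = 300.806924
  t = 10.0000: term = 7144.957846
Convexity = (1/P) * sum = 8343.769798 / 108.877736 = 76.634307


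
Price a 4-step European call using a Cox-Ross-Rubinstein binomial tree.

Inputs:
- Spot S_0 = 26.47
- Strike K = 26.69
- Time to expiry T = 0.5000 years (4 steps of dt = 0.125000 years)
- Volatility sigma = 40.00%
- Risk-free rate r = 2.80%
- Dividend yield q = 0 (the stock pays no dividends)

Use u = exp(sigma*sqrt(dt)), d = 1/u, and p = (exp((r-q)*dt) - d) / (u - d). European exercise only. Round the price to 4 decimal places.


Answer: Price = V(0,0) = 2.9057

Derivation:
dt = T/N = 0.125000
u = exp(sigma*sqrt(dt)) = 1.151910; d = 1/u = 0.868123
p = (exp((r-q)*dt) - d) / (u - d) = 0.477058
Discount per step: exp(-r*dt) = 0.996506
Stock lattice S(k, i) with i counting down-moves:
  k=0: S(0,0) = 26.4700
  k=1: S(1,0) = 30.4911; S(1,1) = 22.9792
  k=2: S(2,0) = 35.1229; S(2,1) = 26.4700; S(2,2) = 19.9488
  k=3: S(3,0) = 40.4585; S(3,1) = 30.4911; S(3,2) = 22.9792; S(3,3) = 17.3180
  k=4: S(4,0) = 46.6045; S(4,1) = 35.1229; S(4,2) = 26.4700; S(4,3) = 19.9488; S(4,4) = 15.0342
Terminal payoffs V(N, i) = max(S_T - K, 0):
  V(4,0) = 19.914516; V(4,1) = 8.432949; V(4,2) = 0.000000; V(4,3) = 0.000000; V(4,4) = 0.000000
Backward induction: V(k, i) = exp(-r*dt) * [p * V(k+1, i) + (1-p) * V(k+1, i+1)].
  V(3,0) = exp(-r*dt) * [p*19.914516 + (1-p)*8.432949] = 13.861725
  V(3,1) = exp(-r*dt) * [p*8.432949 + (1-p)*0.000000] = 4.008952
  V(3,2) = exp(-r*dt) * [p*0.000000 + (1-p)*0.000000] = 0.000000
  V(3,3) = exp(-r*dt) * [p*0.000000 + (1-p)*0.000000] = 0.000000
  V(2,0) = exp(-r*dt) * [p*13.861725 + (1-p)*4.008952] = 8.678870
  V(2,1) = exp(-r*dt) * [p*4.008952 + (1-p)*0.000000] = 1.905822
  V(2,2) = exp(-r*dt) * [p*0.000000 + (1-p)*0.000000] = 0.000000
  V(1,0) = exp(-r*dt) * [p*8.678870 + (1-p)*1.905822] = 5.119013
  V(1,1) = exp(-r*dt) * [p*1.905822 + (1-p)*0.000000] = 0.906012
  V(0,0) = exp(-r*dt) * [p*5.119013 + (1-p)*0.906012] = 2.905671


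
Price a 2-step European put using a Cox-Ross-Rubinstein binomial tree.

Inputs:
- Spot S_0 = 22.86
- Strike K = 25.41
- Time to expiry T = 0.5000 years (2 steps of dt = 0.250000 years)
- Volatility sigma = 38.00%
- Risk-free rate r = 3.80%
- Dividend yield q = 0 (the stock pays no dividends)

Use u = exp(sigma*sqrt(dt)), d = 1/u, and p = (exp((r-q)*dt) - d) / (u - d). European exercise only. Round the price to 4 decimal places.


dt = T/N = 0.250000
u = exp(sigma*sqrt(dt)) = 1.209250; d = 1/u = 0.826959
p = (exp((r-q)*dt) - d) / (u - d) = 0.477611
Discount per step: exp(-r*dt) = 0.990545
Stock lattice S(k, i) with i counting down-moves:
  k=0: S(0,0) = 22.8600
  k=1: S(1,0) = 27.6434; S(1,1) = 18.9043
  k=2: S(2,0) = 33.4278; S(2,1) = 22.8600; S(2,2) = 15.6331
Terminal payoffs V(N, i) = max(K - S_T, 0):
  V(2,0) = 0.000000; V(2,1) = 2.550000; V(2,2) = 9.776928
Backward induction: V(k, i) = exp(-r*dt) * [p * V(k+1, i) + (1-p) * V(k+1, i+1)].
  V(1,0) = exp(-r*dt) * [p*0.000000 + (1-p)*2.550000] = 1.319497
  V(1,1) = exp(-r*dt) * [p*2.550000 + (1-p)*9.776928] = 6.265462
  V(0,0) = exp(-r*dt) * [p*1.319497 + (1-p)*6.265462] = 3.866310

Answer: Price = V(0,0) = 3.8663


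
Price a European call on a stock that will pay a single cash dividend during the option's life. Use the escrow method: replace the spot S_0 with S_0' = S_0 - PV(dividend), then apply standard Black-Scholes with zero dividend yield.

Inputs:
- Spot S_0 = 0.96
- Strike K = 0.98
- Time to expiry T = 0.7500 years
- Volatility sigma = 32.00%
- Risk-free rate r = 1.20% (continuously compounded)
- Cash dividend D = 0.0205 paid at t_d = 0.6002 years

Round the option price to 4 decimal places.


Answer: Price = 0.0903

Derivation:
PV(D) = D * exp(-r * t_d) = 0.0205 * 0.99282348 = 0.02035288
S_0' = S_0 - PV(D) = 0.9600 - 0.02035288 = 0.93964712
d1 = (ln(S_0'/K) + (r + sigma^2/2)*T) / (sigma*sqrt(T)) = 0.01931174
d2 = d1 - sigma*sqrt(T) = -0.25781639
exp(-rT) = 0.99104038
N(d1) = 0.50770379; N(d2) = 0.39827431
C = S_0' * N(d1) - K * exp(-rT) * N(d2) = 0.93964712 * 0.50770379 - 0.9800 * 0.99104038 * 0.39827431 = 0.0903


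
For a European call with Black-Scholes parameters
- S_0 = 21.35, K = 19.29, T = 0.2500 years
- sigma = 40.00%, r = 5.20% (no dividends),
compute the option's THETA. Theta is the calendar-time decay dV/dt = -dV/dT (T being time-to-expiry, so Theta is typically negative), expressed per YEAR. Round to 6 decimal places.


Answer: Theta = -3.392692

Derivation:
d1 = 0.6723245638; d2 = 0.4723245638
phi(d1) = 0.3182402454; exp(-qT) = 1.0000000000; exp(-rT) = 0.9870841350
Theta = -S*exp(-qT)*phi(d1)*sigma/(2*sqrt(T)) - r*K*exp(-rT)*N(d2) + q*S*exp(-qT)*N(d1)
N(d1) = 0.7493114524; N(d2) = 0.6816524301; sqrt(T) = 0.5000000000
Term 1 = -21.3500 * 1.0000000000 * 0.3182402454 * 0.4000 / (2 * 0.5000000000) = -2.7177716957
Term 2 = -0.0520 * 19.2900 * 0.9870841350 * 0.6816524301 = -0.6749206721
Term 3 = 0 (no dividend yield, q = 0)
Theta = -2.7177716957 + (-0.6749206721) + (0.0000000000) = -3.392692


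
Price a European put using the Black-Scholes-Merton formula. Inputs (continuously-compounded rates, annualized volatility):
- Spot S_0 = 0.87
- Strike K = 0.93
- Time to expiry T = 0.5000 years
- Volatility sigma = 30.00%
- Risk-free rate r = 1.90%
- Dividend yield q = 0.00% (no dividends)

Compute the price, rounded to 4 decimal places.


d1 = (ln(S/K) + (r - q + 0.5*sigma^2) * T) / (sigma * sqrt(T)) = -0.16353671
d2 = d1 - sigma * sqrt(T) = -0.37566874
exp(-rT) = 0.99054498; exp(-qT) = 1.00000000
P = K * exp(-rT) * N(-d2) - S_0 * exp(-qT) * N(-d1)
N(-d1) = 0.56495206; N(-d2) = 0.64641841
P = 0.9300 * 0.99054498 * 0.64641841 - 0.8700 * 1.00000000 * 0.56495206 = 0.1040

Answer: Price = 0.1040


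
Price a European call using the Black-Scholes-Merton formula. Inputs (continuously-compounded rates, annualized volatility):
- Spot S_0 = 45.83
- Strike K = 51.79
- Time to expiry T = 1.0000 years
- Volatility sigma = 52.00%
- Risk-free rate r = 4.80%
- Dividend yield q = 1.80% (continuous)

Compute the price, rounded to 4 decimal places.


Answer: Price = 7.6531

Derivation:
d1 = (ln(S/K) + (r - q + 0.5*sigma^2) * T) / (sigma * sqrt(T)) = 0.08258042
d2 = d1 - sigma * sqrt(T) = -0.43741958
exp(-rT) = 0.95313379; exp(-qT) = 0.98216103
C = S_0 * exp(-qT) * N(d1) - K * exp(-rT) * N(d2)
N(d1) = 0.53290741; N(d2) = 0.33090354
C = 45.8300 * 0.98216103 * 0.53290741 - 51.7900 * 0.95313379 * 0.33090354 = 7.6531


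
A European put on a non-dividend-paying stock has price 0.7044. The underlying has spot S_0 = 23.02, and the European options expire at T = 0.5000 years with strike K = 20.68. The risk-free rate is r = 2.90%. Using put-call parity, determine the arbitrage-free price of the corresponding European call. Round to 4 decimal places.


Put-call parity: C - P = S_0 * exp(-qT) - K * exp(-rT).
S_0 * exp(-qT) = 23.0200 * 1.00000000 = 23.02000000
K * exp(-rT) = 20.6800 * 0.98560462 = 20.38230352
C = P + S*exp(-qT) - K*exp(-rT)
C = 0.7044 + 23.02000000 - 20.38230352 = 3.3421

Answer: Call price = 3.3421


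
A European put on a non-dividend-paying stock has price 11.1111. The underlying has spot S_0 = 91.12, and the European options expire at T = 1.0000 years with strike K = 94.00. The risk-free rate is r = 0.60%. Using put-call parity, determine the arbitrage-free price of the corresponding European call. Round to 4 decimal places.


Answer: Call price = 8.7934

Derivation:
Put-call parity: C - P = S_0 * exp(-qT) - K * exp(-rT).
S_0 * exp(-qT) = 91.1200 * 1.00000000 = 91.12000000
K * exp(-rT) = 94.0000 * 0.99401796 = 93.43768862
C = P + S*exp(-qT) - K*exp(-rT)
C = 11.1111 + 91.12000000 - 93.43768862 = 8.7934


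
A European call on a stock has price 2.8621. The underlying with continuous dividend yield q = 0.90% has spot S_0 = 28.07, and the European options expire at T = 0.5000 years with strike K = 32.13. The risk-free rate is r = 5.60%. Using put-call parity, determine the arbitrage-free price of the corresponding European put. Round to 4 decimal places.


Answer: Put price = 6.1610

Derivation:
Put-call parity: C - P = S_0 * exp(-qT) - K * exp(-rT).
S_0 * exp(-qT) = 28.0700 * 0.99551011 = 27.94396878
K * exp(-rT) = 32.1300 * 0.97238837 = 31.24283823
P = C - S*exp(-qT) + K*exp(-rT)
P = 2.8621 - 27.94396878 + 31.24283823 = 6.1610


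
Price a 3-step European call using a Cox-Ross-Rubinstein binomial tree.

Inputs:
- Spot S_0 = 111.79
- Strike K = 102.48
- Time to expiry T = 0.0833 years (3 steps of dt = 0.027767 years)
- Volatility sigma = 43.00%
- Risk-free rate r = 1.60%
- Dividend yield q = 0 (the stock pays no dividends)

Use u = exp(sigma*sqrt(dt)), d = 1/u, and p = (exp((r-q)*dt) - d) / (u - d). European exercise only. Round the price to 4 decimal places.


Answer: Price = V(0,0) = 11.1242

Derivation:
dt = T/N = 0.027767
u = exp(sigma*sqrt(dt)) = 1.074282; d = 1/u = 0.930854
p = (exp((r-q)*dt) - d) / (u - d) = 0.485193
Discount per step: exp(-r*dt) = 0.999556
Stock lattice S(k, i) with i counting down-moves:
  k=0: S(0,0) = 111.7900
  k=1: S(1,0) = 120.0940; S(1,1) = 104.0602
  k=2: S(2,0) = 129.0148; S(2,1) = 111.7900; S(2,2) = 96.8649
  k=3: S(3,0) = 138.5982; S(3,1) = 120.0940; S(3,2) = 104.0602; S(3,3) = 90.1671
Terminal payoffs V(N, i) = max(S_T - K, 0):
  V(3,0) = 36.118201; V(3,1) = 17.613961; V(3,2) = 1.580221; V(3,3) = 0.000000
Backward induction: V(k, i) = exp(-r*dt) * [p * V(k+1, i) + (1-p) * V(k+1, i+1)].
  V(2,0) = exp(-r*dt) * [p*36.118201 + (1-p)*17.613961] = 26.580273
  V(2,1) = exp(-r*dt) * [p*17.613961 + (1-p)*1.580221] = 9.355518
  V(2,2) = exp(-r*dt) * [p*1.580221 + (1-p)*0.000000] = 0.766371
  V(1,0) = exp(-r*dt) * [p*26.580273 + (1-p)*9.355518] = 17.704977
  V(1,1) = exp(-r*dt) * [p*9.355518 + (1-p)*0.766371] = 4.931572
  V(0,0) = exp(-r*dt) * [p*17.704977 + (1-p)*4.931572] = 11.124193


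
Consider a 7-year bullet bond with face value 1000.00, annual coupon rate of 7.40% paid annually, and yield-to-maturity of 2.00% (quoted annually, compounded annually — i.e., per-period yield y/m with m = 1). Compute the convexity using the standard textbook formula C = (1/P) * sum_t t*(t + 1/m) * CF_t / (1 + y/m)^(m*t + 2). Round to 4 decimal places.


Answer: Convexity = 42.6675

Derivation:
Coupon per period c = face * coupon_rate / m = 74.000000
Periods per year m = 1; per-period yield y/m = 0.020000
Number of cashflows N = 7
Cashflows (t years, CF_t, discount factor 1/(1+y/m)^(m*t), PV):
  t = 1.0000: CF_t = 74.000000, DF = 0.980392, PV = 72.549020
  t = 2.0000: CF_t = 74.000000, DF = 0.961169, PV = 71.126490
  t = 3.0000: CF_t = 74.000000, DF = 0.942322, PV = 69.731853
  t = 4.0000: CF_t = 74.000000, DF = 0.923845, PV = 68.364562
  t = 5.0000: CF_t = 74.000000, DF = 0.905731, PV = 67.024080
  t = 6.0000: CF_t = 74.000000, DF = 0.887971, PV = 65.709882
  t = 7.0000: CF_t = 1074.000000, DF = 0.870560, PV = 934.981632
Price P = sum_t PV_t = 1349.487518
Convexity numerator sum_t t*(t + 1/m) * CF_t / (1+y/m)^(m*t + 2):
  t = 1.0000: term = 139.463706
  t = 2.0000: term = 410.187369
  t = 3.0000: term = 804.288959
  t = 4.0000: term = 1314.197646
  t = 5.0000: term = 1932.643597
  t = 6.0000: term = 2652.648074
  t = 7.0000: term = 50325.808711
Convexity = (1/P) * sum = 57579.238060 / 1349.487518 = 42.667485


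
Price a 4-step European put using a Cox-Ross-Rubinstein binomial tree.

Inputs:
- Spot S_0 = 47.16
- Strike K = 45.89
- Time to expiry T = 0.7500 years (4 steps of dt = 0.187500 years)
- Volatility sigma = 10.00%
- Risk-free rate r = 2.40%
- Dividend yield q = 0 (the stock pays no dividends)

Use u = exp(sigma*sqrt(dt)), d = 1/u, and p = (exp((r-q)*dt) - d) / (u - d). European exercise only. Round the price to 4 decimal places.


Answer: Price = V(0,0) = 0.8135

Derivation:
dt = T/N = 0.187500
u = exp(sigma*sqrt(dt)) = 1.044252; d = 1/u = 0.957623
p = (exp((r-q)*dt) - d) / (u - d) = 0.541239
Discount per step: exp(-r*dt) = 0.995510
Stock lattice S(k, i) with i counting down-moves:
  k=0: S(0,0) = 47.1600
  k=1: S(1,0) = 49.2469; S(1,1) = 45.1615
  k=2: S(2,0) = 51.4262; S(2,1) = 47.1600; S(2,2) = 43.2477
  k=3: S(3,0) = 53.7020; S(3,1) = 49.2469; S(3,2) = 45.1615; S(3,3) = 41.4150
  k=4: S(4,0) = 56.0784; S(4,1) = 51.4262; S(4,2) = 47.1600; S(4,3) = 43.2477; S(4,4) = 39.6599
Terminal payoffs V(N, i) = max(K - S_T, 0):
  V(4,0) = 0.000000; V(4,1) = 0.000000; V(4,2) = 0.000000; V(4,3) = 2.642322; V(4,4) = 6.230084
Backward induction: V(k, i) = exp(-r*dt) * [p * V(k+1, i) + (1-p) * V(k+1, i+1)].
  V(3,0) = exp(-r*dt) * [p*0.000000 + (1-p)*0.000000] = 0.000000
  V(3,1) = exp(-r*dt) * [p*0.000000 + (1-p)*0.000000] = 0.000000
  V(3,2) = exp(-r*dt) * [p*0.000000 + (1-p)*2.642322] = 1.206753
  V(3,3) = exp(-r*dt) * [p*2.642322 + (1-p)*6.230084] = 4.268995
  V(2,0) = exp(-r*dt) * [p*0.000000 + (1-p)*0.000000] = 0.000000
  V(2,1) = exp(-r*dt) * [p*0.000000 + (1-p)*1.206753] = 0.551126
  V(2,2) = exp(-r*dt) * [p*1.206753 + (1-p)*4.268995] = 2.599865
  V(1,0) = exp(-r*dt) * [p*0.000000 + (1-p)*0.551126] = 0.251700
  V(1,1) = exp(-r*dt) * [p*0.551126 + (1-p)*2.599865] = 1.484314
  V(0,0) = exp(-r*dt) * [p*0.251700 + (1-p)*1.484314] = 0.813506


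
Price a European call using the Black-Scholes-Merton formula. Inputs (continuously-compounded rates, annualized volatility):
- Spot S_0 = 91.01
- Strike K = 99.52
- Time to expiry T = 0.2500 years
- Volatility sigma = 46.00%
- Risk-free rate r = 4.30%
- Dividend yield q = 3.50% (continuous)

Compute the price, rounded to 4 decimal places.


Answer: Price = 5.1304

Derivation:
d1 = (ln(S/K) + (r - q + 0.5*sigma^2) * T) / (sigma * sqrt(T)) = -0.26495321
d2 = d1 - sigma * sqrt(T) = -0.49495321
exp(-rT) = 0.98930757; exp(-qT) = 0.99128817
C = S_0 * exp(-qT) * N(d1) - K * exp(-rT) * N(d2)
N(d1) = 0.39552275; N(d2) = 0.31031657
C = 91.0100 * 0.99128817 * 0.39552275 - 99.5200 * 0.98930757 * 0.31031657 = 5.1304


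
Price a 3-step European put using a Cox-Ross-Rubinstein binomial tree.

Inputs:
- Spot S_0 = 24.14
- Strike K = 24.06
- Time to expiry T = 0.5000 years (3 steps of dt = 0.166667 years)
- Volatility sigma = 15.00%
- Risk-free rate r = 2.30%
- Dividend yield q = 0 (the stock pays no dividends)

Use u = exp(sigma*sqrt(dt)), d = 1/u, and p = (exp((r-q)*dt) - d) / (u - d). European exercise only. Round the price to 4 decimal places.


dt = T/N = 0.166667
u = exp(sigma*sqrt(dt)) = 1.063151; d = 1/u = 0.940600
p = (exp((r-q)*dt) - d) / (u - d) = 0.516035
Discount per step: exp(-r*dt) = 0.996174
Stock lattice S(k, i) with i counting down-moves:
  k=0: S(0,0) = 24.1400
  k=1: S(1,0) = 25.6645; S(1,1) = 22.7061
  k=2: S(2,0) = 27.2852; S(2,1) = 24.1400; S(2,2) = 21.3573
  k=3: S(3,0) = 29.0083; S(3,1) = 25.6645; S(3,2) = 22.7061; S(3,3) = 20.0887
Terminal payoffs V(N, i) = max(K - S_T, 0):
  V(3,0) = 0.000000; V(3,1) = 0.000000; V(3,2) = 1.353915; V(3,3) = 3.971280
Backward induction: V(k, i) = exp(-r*dt) * [p * V(k+1, i) + (1-p) * V(k+1, i+1)].
  V(2,0) = exp(-r*dt) * [p*0.000000 + (1-p)*0.000000] = 0.000000
  V(2,1) = exp(-r*dt) * [p*0.000000 + (1-p)*1.353915] = 0.652740
  V(2,2) = exp(-r*dt) * [p*1.353915 + (1-p)*3.971280] = 2.610601
  V(1,0) = exp(-r*dt) * [p*0.000000 + (1-p)*0.652740] = 0.314695
  V(1,1) = exp(-r*dt) * [p*0.652740 + (1-p)*2.610601] = 1.594154
  V(0,0) = exp(-r*dt) * [p*0.314695 + (1-p)*1.594154] = 0.930335

Answer: Price = V(0,0) = 0.9303


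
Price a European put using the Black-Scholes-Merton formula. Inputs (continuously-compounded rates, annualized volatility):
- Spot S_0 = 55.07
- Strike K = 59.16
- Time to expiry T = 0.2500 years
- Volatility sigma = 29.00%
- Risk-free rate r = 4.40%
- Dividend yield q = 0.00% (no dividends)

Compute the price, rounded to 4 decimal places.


d1 = (ln(S/K) + (r - q + 0.5*sigma^2) * T) / (sigma * sqrt(T)) = -0.34571058
d2 = d1 - sigma * sqrt(T) = -0.49071058
exp(-rT) = 0.98906028; exp(-qT) = 1.00000000
P = K * exp(-rT) * N(-d2) - S_0 * exp(-qT) * N(-d1)
N(-d1) = 0.63521989; N(-d2) = 0.68818442
P = 59.1600 * 0.98906028 * 0.68818442 - 55.0700 * 1.00000000 * 0.63521989 = 5.2860

Answer: Price = 5.2860


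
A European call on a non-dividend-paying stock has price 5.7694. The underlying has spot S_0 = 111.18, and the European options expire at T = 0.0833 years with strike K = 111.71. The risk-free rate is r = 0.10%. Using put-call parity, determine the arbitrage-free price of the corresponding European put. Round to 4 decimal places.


Answer: Put price = 6.2901

Derivation:
Put-call parity: C - P = S_0 * exp(-qT) - K * exp(-rT).
S_0 * exp(-qT) = 111.1800 * 1.00000000 = 111.18000000
K * exp(-rT) = 111.7100 * 0.99991670 = 111.70069494
P = C - S*exp(-qT) + K*exp(-rT)
P = 5.7694 - 111.18000000 + 111.70069494 = 6.2901


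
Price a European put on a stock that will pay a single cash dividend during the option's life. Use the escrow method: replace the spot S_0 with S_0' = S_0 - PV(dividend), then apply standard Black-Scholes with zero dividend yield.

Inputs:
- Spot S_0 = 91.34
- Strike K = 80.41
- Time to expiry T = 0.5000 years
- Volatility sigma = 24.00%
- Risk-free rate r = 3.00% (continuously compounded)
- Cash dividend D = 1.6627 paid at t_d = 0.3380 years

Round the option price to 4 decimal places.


Answer: Price = 1.9305

Derivation:
PV(D) = D * exp(-r * t_d) = 1.6627 * 0.98991124 = 1.64592541
S_0' = S_0 - PV(D) = 91.3400 - 1.64592541 = 89.69407459
d1 = (ln(S_0'/K) + (r + sigma^2/2)*T) / (sigma*sqrt(T)) = 0.81709820
d2 = d1 - sigma*sqrt(T) = 0.64739257
exp(-rT) = 0.98511194
N(-d1) = 0.20693616; N(-d2) = 0.25868895
P = K * exp(-rT) * N(-d2) - S_0' * N(-d1) = 80.4100 * 0.98511194 * 0.25868895 - 89.69407459 * 0.20693616 = 1.9305


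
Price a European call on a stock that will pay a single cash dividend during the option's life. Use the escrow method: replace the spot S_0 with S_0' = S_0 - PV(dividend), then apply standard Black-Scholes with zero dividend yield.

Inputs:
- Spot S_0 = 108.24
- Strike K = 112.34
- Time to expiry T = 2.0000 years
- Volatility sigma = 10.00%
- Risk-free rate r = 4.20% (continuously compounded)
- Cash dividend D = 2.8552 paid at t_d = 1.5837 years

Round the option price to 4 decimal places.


PV(D) = D * exp(-r * t_d) = 2.8552 * 0.93564851 = 2.67146362
S_0' = S_0 - PV(D) = 108.2400 - 2.67146362 = 105.56853638
d1 = (ln(S_0'/K) + (r + sigma^2/2)*T) / (sigma*sqrt(T)) = 0.22507484
d2 = d1 - sigma*sqrt(T) = 0.08365348
exp(-rT) = 0.91943126
N(d1) = 0.58903947; N(d2) = 0.53333403
C = S_0' * N(d1) - K * exp(-rT) * N(d2) = 105.56853638 * 0.58903947 - 112.3400 * 0.91943126 * 0.53333403 = 7.0965

Answer: Price = 7.0965


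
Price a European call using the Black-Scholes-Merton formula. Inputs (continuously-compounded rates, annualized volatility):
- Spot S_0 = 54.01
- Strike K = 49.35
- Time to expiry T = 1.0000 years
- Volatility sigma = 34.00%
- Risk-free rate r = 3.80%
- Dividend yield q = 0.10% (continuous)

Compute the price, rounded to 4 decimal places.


d1 = (ln(S/K) + (r - q + 0.5*sigma^2) * T) / (sigma * sqrt(T)) = 0.54421014
d2 = d1 - sigma * sqrt(T) = 0.20421014
exp(-rT) = 0.96271294; exp(-qT) = 0.99900050
C = S_0 * exp(-qT) * N(d1) - K * exp(-rT) * N(d2)
N(d1) = 0.70685156; N(d2) = 0.58090536
C = 54.0100 * 0.99900050 * 0.70685156 - 49.3500 * 0.96271294 * 0.58090536 = 10.5401

Answer: Price = 10.5401


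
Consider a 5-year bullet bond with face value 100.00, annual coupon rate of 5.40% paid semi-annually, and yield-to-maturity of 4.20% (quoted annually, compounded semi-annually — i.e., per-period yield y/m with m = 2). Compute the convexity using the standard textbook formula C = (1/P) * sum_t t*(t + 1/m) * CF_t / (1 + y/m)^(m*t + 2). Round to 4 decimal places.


Answer: Convexity = 22.6436

Derivation:
Coupon per period c = face * coupon_rate / m = 2.700000
Periods per year m = 2; per-period yield y/m = 0.021000
Number of cashflows N = 10
Cashflows (t years, CF_t, discount factor 1/(1+y/m)^(m*t), PV):
  t = 0.5000: CF_t = 2.700000, DF = 0.979432, PV = 2.644466
  t = 1.0000: CF_t = 2.700000, DF = 0.959287, PV = 2.590075
  t = 1.5000: CF_t = 2.700000, DF = 0.939556, PV = 2.536802
  t = 2.0000: CF_t = 2.700000, DF = 0.920231, PV = 2.484625
  t = 2.5000: CF_t = 2.700000, DF = 0.901304, PV = 2.433521
  t = 3.0000: CF_t = 2.700000, DF = 0.882766, PV = 2.383468
  t = 3.5000: CF_t = 2.700000, DF = 0.864609, PV = 2.334445
  t = 4.0000: CF_t = 2.700000, DF = 0.846826, PV = 2.286430
  t = 4.5000: CF_t = 2.700000, DF = 0.829408, PV = 2.239402
  t = 5.0000: CF_t = 102.700000, DF = 0.812349, PV = 83.428229
Price P = sum_t PV_t = 105.361461
Convexity numerator sum_t t*(t + 1/m) * CF_t / (1+y/m)^(m*t + 2):
  t = 0.5000: term = 1.268401
  t = 1.0000: term = 3.726937
  t = 1.5000: term = 7.300562
  t = 2.0000: term = 11.917340
  t = 2.5000: term = 17.508334
  t = 3.0000: term = 24.007510
  t = 3.5000: term = 31.351630
  t = 4.0000: term = 39.480155
  t = 4.5000: term = 48.335155
  t = 5.0000: term = 2200.869198
Convexity = (1/P) * sum = 2385.765223 / 105.361461 = 22.643623


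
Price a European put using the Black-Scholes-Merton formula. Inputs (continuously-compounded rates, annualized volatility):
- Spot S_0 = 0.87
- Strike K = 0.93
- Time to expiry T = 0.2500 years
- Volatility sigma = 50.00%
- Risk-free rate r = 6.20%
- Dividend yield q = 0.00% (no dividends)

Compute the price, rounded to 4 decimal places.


Answer: Price = 0.1135

Derivation:
d1 = (ln(S/K) + (r - q + 0.5*sigma^2) * T) / (sigma * sqrt(T)) = -0.07976550
d2 = d1 - sigma * sqrt(T) = -0.32976550
exp(-rT) = 0.98461951; exp(-qT) = 1.00000000
P = K * exp(-rT) * N(-d2) - S_0 * exp(-qT) * N(-d1)
N(-d1) = 0.53178812; N(-d2) = 0.62921142
P = 0.9300 * 0.98461951 * 0.62921142 - 0.8700 * 1.00000000 * 0.53178812 = 0.1135


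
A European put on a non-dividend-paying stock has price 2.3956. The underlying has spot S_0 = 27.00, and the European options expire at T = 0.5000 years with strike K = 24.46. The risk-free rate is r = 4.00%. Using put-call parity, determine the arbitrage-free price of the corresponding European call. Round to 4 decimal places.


Answer: Call price = 5.4199

Derivation:
Put-call parity: C - P = S_0 * exp(-qT) - K * exp(-rT).
S_0 * exp(-qT) = 27.0000 * 1.00000000 = 27.00000000
K * exp(-rT) = 24.4600 * 0.98019867 = 23.97565955
C = P + S*exp(-qT) - K*exp(-rT)
C = 2.3956 + 27.00000000 - 23.97565955 = 5.4199


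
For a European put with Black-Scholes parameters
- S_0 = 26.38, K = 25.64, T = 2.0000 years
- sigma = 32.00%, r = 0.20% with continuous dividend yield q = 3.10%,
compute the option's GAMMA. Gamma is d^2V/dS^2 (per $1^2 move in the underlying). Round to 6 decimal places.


Answer: Gamma = 0.031004

Derivation:
d1 = 0.1609828361; d2 = -0.2915655039
phi(d1) = 0.3938062389; exp(-qT) = 0.9398828868; exp(-rT) = 0.9960079893
Gamma = exp(-qT) * phi(d1) / (S * sigma * sqrt(T)) = 0.9398828868 * 0.3938062389 / (26.3800 * 0.3200 * 1.4142135624) = 0.031004


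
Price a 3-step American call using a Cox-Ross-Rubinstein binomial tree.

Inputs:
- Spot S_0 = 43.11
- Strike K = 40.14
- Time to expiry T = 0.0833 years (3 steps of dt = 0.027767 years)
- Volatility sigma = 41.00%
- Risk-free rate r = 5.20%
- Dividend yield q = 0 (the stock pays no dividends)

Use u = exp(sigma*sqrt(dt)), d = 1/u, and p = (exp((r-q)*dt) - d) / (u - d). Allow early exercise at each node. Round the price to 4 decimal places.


dt = T/N = 0.027767
u = exp(sigma*sqrt(dt)) = 1.070708; d = 1/u = 0.933962
p = (exp((r-q)*dt) - d) / (u - d) = 0.493493
Discount per step: exp(-r*dt) = 0.998557
Stock lattice S(k, i) with i counting down-moves:
  k=0: S(0,0) = 43.1100
  k=1: S(1,0) = 46.1582; S(1,1) = 40.2631
  k=2: S(2,0) = 49.4219; S(2,1) = 43.1100; S(2,2) = 37.6042
  k=3: S(3,0) = 52.9164; S(3,1) = 46.1582; S(3,2) = 40.2631; S(3,3) = 35.1209
Terminal payoffs V(N, i) = max(S_T - K, 0):
  V(3,0) = 12.776436; V(3,1) = 6.018201; V(3,2) = 0.123096; V(3,3) = 0.000000
Backward induction: V(k, i) = exp(-r*dt) * [p * V(k+1, i) + (1-p) * V(k+1, i+1)]; then take max(V_cont, immediate exercise) for American.
  V(2,0) = exp(-r*dt) * [p*12.776436 + (1-p)*6.018201] = 9.339848; exercise = 9.281933; V(2,0) = max -> 9.339848
  V(2,1) = exp(-r*dt) * [p*6.018201 + (1-p)*0.123096] = 3.027915; exercise = 2.970000; V(2,1) = max -> 3.027915
  V(2,2) = exp(-r*dt) * [p*0.123096 + (1-p)*0.000000] = 0.060660; exercise = 0.000000; V(2,2) = max -> 0.060660
  V(1,0) = exp(-r*dt) * [p*9.339848 + (1-p)*3.027915] = 6.133948; exercise = 6.018201; V(1,0) = max -> 6.133948
  V(1,1) = exp(-r*dt) * [p*3.027915 + (1-p)*0.060660] = 1.522779; exercise = 0.123096; V(1,1) = max -> 1.522779
  V(0,0) = exp(-r*dt) * [p*6.133948 + (1-p)*1.522779] = 3.792879; exercise = 2.970000; V(0,0) = max -> 3.792879

Answer: Price = V(0,0) = 3.7929


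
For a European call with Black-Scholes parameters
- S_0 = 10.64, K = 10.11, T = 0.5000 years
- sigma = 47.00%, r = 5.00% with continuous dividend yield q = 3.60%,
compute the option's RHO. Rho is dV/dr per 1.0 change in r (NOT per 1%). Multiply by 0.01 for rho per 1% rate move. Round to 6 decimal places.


d1 = 0.3409772735; d2 = 0.0086370863
phi(d1) = 0.3764118897; exp(-qT) = 0.9821610324; exp(-rT) = 0.9753099120
N(d2) = 0.5034456561
Rho = K*T*exp(-rT)*N(d2) = 10.1100 * 0.5000 * 0.9753099120 * 0.5034456561 = 2.482084

Answer: Rho = 2.482084


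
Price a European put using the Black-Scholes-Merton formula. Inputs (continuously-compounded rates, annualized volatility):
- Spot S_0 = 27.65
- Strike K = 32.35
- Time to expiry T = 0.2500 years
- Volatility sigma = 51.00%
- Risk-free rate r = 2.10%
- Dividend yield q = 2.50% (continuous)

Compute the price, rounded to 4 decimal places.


Answer: Price = 5.9362

Derivation:
d1 = (ln(S/K) + (r - q + 0.5*sigma^2) * T) / (sigma * sqrt(T)) = -0.49206193
d2 = d1 - sigma * sqrt(T) = -0.74706193
exp(-rT) = 0.99476376; exp(-qT) = 0.99376949
P = K * exp(-rT) * N(-d2) - S_0 * exp(-qT) * N(-d1)
N(-d1) = 0.68866222; N(-d2) = 0.77248691
P = 32.3500 * 0.99476376 * 0.77248691 - 27.6500 * 0.99376949 * 0.68866222 = 5.9362


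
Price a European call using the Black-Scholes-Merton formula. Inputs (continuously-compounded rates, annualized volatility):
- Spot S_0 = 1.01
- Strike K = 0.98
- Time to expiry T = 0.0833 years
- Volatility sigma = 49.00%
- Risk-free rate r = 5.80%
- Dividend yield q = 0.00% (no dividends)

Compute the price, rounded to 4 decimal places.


Answer: Price = 0.0750

Derivation:
d1 = (ln(S/K) + (r - q + 0.5*sigma^2) * T) / (sigma * sqrt(T)) = 0.31808656
d2 = d1 - sigma * sqrt(T) = 0.17666403
exp(-rT) = 0.99518025; exp(-qT) = 1.00000000
C = S_0 * exp(-qT) * N(d1) - K * exp(-rT) * N(d2)
N(d1) = 0.62479036; N(d2) = 0.57011385
C = 1.0100 * 1.00000000 * 0.62479036 - 0.9800 * 0.99518025 * 0.57011385 = 0.0750


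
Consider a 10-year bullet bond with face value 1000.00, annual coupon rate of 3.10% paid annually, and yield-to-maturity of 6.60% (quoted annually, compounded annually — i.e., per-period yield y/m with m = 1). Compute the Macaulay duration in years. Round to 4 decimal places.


Answer: Macaulay duration = 8.5134 years

Derivation:
Coupon per period c = face * coupon_rate / m = 31.000000
Periods per year m = 1; per-period yield y/m = 0.066000
Number of cashflows N = 10
Cashflows (t years, CF_t, discount factor 1/(1+y/m)^(m*t), PV):
  t = 1.0000: CF_t = 31.000000, DF = 0.938086, PV = 29.080675
  t = 2.0000: CF_t = 31.000000, DF = 0.880006, PV = 27.280183
  t = 3.0000: CF_t = 31.000000, DF = 0.825521, PV = 25.591166
  t = 4.0000: CF_t = 31.000000, DF = 0.774410, PV = 24.006723
  t = 5.0000: CF_t = 31.000000, DF = 0.726464, PV = 22.520378
  t = 6.0000: CF_t = 31.000000, DF = 0.681486, PV = 21.126058
  t = 7.0000: CF_t = 31.000000, DF = 0.639292, PV = 19.818066
  t = 8.0000: CF_t = 31.000000, DF = 0.599711, PV = 18.591056
  t = 9.0000: CF_t = 31.000000, DF = 0.562581, PV = 17.440015
  t = 10.0000: CF_t = 1031.000000, DF = 0.527750, PV = 544.109888
Price P = sum_t PV_t = 749.564208
Macaulay numerator sum_t t * PV_t:
  t * PV_t at t = 1.0000: 29.080675
  t * PV_t at t = 2.0000: 54.560367
  t * PV_t at t = 3.0000: 76.773499
  t * PV_t at t = 4.0000: 96.026891
  t * PV_t at t = 5.0000: 112.601889
  t * PV_t at t = 6.0000: 126.756347
  t * PV_t at t = 7.0000: 138.726459
  t * PV_t at t = 8.0000: 148.728447
  t * PV_t at t = 9.0000: 156.960134
  t * PV_t at t = 10.0000: 5441.098881
Macaulay duration D = (sum_t t * PV_t) / P = 6381.313589 / 749.564208 = 8.513365


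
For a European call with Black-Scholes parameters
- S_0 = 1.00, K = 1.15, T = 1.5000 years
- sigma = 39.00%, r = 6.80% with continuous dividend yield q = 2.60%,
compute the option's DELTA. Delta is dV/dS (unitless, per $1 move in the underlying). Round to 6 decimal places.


Answer: Delta = 0.510817

Derivation:
d1 = 0.0781179076; d2 = -0.3995325922
phi(d1) = 0.3977268814; exp(-qT) = 0.9617507091; exp(-rT) = 0.9030295517
N(d1) = 0.5311328688
Delta = exp(-qT) * N(d1) = 0.9617507091 * 0.5311328688 = 0.510817


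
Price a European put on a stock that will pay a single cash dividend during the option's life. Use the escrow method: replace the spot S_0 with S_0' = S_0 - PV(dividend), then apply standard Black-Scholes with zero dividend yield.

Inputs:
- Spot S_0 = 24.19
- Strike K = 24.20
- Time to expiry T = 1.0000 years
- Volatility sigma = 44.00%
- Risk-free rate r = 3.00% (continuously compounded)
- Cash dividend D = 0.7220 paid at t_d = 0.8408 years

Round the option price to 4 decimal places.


PV(D) = D * exp(-r * t_d) = 0.7220 * 0.97509147 = 0.70401604
S_0' = S_0 - PV(D) = 24.1900 - 0.70401604 = 23.48598396
d1 = (ln(S_0'/K) + (r + sigma^2/2)*T) / (sigma*sqrt(T)) = 0.22011632
d2 = d1 - sigma*sqrt(T) = -0.21988368
exp(-rT) = 0.97044553
N(-d1) = 0.41289028; N(-d2) = 0.58701912
P = K * exp(-rT) * N(-d2) - S_0' * N(-d1) = 24.2000 * 0.97044553 * 0.58701912 - 23.48598396 * 0.41289028 = 4.0889

Answer: Price = 4.0889


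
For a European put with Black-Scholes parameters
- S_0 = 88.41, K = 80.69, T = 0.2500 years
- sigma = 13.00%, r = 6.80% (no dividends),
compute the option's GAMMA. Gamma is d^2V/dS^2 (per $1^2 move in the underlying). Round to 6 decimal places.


d1 = 1.6997374393; d2 = 1.6347374393
phi(d1) = 0.0940910626; exp(-qT) = 1.0000000000; exp(-rT) = 0.9831436846
Gamma = exp(-qT) * phi(d1) / (S * sigma * sqrt(T)) = 1.0000000000 * 0.0940910626 / (88.4100 * 0.1300 * 0.5000000000) = 0.016373

Answer: Gamma = 0.016373


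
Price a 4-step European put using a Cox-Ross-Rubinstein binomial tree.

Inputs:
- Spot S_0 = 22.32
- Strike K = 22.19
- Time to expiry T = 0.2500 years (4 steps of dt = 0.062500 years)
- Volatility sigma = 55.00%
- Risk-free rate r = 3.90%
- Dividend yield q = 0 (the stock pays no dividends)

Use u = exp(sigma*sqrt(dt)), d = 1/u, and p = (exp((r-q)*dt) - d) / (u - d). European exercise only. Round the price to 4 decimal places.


Answer: Price = V(0,0) = 2.1313

Derivation:
dt = T/N = 0.062500
u = exp(sigma*sqrt(dt)) = 1.147402; d = 1/u = 0.871534
p = (exp((r-q)*dt) - d) / (u - d) = 0.474526
Discount per step: exp(-r*dt) = 0.997565
Stock lattice S(k, i) with i counting down-moves:
  k=0: S(0,0) = 22.3200
  k=1: S(1,0) = 25.6100; S(1,1) = 19.4526
  k=2: S(2,0) = 29.3850; S(2,1) = 22.3200; S(2,2) = 16.9536
  k=3: S(3,0) = 33.7164; S(3,1) = 25.6100; S(3,2) = 19.4526; S(3,3) = 14.7757
  k=4: S(4,0) = 38.6862; S(4,1) = 29.3850; S(4,2) = 22.3200; S(4,3) = 16.9536; S(4,4) = 12.8775
Terminal payoffs V(N, i) = max(K - S_T, 0):
  V(4,0) = 0.000000; V(4,1) = 0.000000; V(4,2) = 0.000000; V(4,3) = 5.236350; V(4,4) = 9.312480
Backward induction: V(k, i) = exp(-r*dt) * [p * V(k+1, i) + (1-p) * V(k+1, i+1)].
  V(3,0) = exp(-r*dt) * [p*0.000000 + (1-p)*0.000000] = 0.000000
  V(3,1) = exp(-r*dt) * [p*0.000000 + (1-p)*0.000000] = 0.000000
  V(3,2) = exp(-r*dt) * [p*0.000000 + (1-p)*5.236350] = 2.744869
  V(3,3) = exp(-r*dt) * [p*5.236350 + (1-p)*9.312480] = 7.360290
  V(2,0) = exp(-r*dt) * [p*0.000000 + (1-p)*0.000000] = 0.000000
  V(2,1) = exp(-r*dt) * [p*0.000000 + (1-p)*2.744869] = 1.438847
  V(2,2) = exp(-r*dt) * [p*2.744869 + (1-p)*7.360290] = 5.157568
  V(1,0) = exp(-r*dt) * [p*0.000000 + (1-p)*1.438847] = 0.754237
  V(1,1) = exp(-r*dt) * [p*1.438847 + (1-p)*5.157568] = 3.384679
  V(0,0) = exp(-r*dt) * [p*0.754237 + (1-p)*3.384679] = 2.131266


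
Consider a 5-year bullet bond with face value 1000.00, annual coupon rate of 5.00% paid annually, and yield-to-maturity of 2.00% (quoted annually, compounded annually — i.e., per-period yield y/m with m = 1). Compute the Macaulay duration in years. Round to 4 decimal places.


Coupon per period c = face * coupon_rate / m = 50.000000
Periods per year m = 1; per-period yield y/m = 0.020000
Number of cashflows N = 5
Cashflows (t years, CF_t, discount factor 1/(1+y/m)^(m*t), PV):
  t = 1.0000: CF_t = 50.000000, DF = 0.980392, PV = 49.019608
  t = 2.0000: CF_t = 50.000000, DF = 0.961169, PV = 48.058439
  t = 3.0000: CF_t = 50.000000, DF = 0.942322, PV = 47.116117
  t = 4.0000: CF_t = 50.000000, DF = 0.923845, PV = 46.192271
  t = 5.0000: CF_t = 1050.000000, DF = 0.905731, PV = 951.017350
Price P = sum_t PV_t = 1141.403785
Macaulay numerator sum_t t * PV_t:
  t * PV_t at t = 1.0000: 49.019608
  t * PV_t at t = 2.0000: 96.116878
  t * PV_t at t = 3.0000: 141.348350
  t * PV_t at t = 4.0000: 184.769085
  t * PV_t at t = 5.0000: 4755.086752
Macaulay duration D = (sum_t t * PV_t) / P = 5226.340673 / 1141.403785 = 4.578871

Answer: Macaulay duration = 4.5789 years


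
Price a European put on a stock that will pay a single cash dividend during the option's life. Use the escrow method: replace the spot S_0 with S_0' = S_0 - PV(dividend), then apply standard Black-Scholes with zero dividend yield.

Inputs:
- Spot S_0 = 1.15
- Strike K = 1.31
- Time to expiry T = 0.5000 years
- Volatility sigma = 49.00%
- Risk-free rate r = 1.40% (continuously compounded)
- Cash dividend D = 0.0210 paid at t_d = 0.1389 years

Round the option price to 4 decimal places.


Answer: Price = 0.2666

Derivation:
PV(D) = D * exp(-r * t_d) = 0.0210 * 0.99805729 = 0.02095920
S_0' = S_0 - PV(D) = 1.1500 - 0.02095920 = 1.12904080
d1 = (ln(S_0'/K) + (r + sigma^2/2)*T) / (sigma*sqrt(T)) = -0.23560716
d2 = d1 - sigma*sqrt(T) = -0.58208949
exp(-rT) = 0.99302444
N(-d1) = 0.59313124; N(-d2) = 0.71974680
P = K * exp(-rT) * N(-d2) - S_0' * N(-d1) = 1.3100 * 0.99302444 * 0.71974680 - 1.12904080 * 0.59313124 = 0.2666


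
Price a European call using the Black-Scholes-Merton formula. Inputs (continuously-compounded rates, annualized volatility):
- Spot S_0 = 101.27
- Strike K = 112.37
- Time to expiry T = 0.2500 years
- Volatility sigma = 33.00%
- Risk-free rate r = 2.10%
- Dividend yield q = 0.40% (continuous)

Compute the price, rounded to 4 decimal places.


d1 = (ln(S/K) + (r - q + 0.5*sigma^2) * T) / (sigma * sqrt(T)) = -0.52208655
d2 = d1 - sigma * sqrt(T) = -0.68708655
exp(-rT) = 0.99476376; exp(-qT) = 0.99900050
C = S_0 * exp(-qT) * N(d1) - K * exp(-rT) * N(d2)
N(d1) = 0.30080504; N(d2) = 0.24601410
C = 101.2700 * 0.99900050 * 0.30080504 - 112.3700 * 0.99476376 * 0.24601410 = 2.9322

Answer: Price = 2.9322


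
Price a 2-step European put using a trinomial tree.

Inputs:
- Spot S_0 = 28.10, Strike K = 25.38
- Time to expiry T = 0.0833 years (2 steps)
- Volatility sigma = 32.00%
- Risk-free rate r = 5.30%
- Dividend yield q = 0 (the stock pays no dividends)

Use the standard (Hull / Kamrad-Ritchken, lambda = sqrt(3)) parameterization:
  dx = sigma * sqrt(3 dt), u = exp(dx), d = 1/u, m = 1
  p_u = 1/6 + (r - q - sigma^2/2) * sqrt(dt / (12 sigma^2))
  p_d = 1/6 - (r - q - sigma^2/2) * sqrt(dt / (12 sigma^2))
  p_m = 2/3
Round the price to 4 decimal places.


Answer: Price = V(0,0) = 0.1448

Derivation:
dt = T/N = 0.041650; dx = sigma*sqrt(3*dt) = 0.113114
u = exp(dx) = 1.119760; d = 1/u = 0.893048
p_u = 0.166998, p_m = 0.666667, p_d = 0.166335
Discount per step: exp(-r*dt) = 0.997795
Stock lattice S(k, j) with j the centered position index:
  k=0: S(0,+0) = 28.1000
  k=1: S(1,-1) = 25.0947; S(1,+0) = 28.1000; S(1,+1) = 31.4653
  k=2: S(2,-2) = 22.4107; S(2,-1) = 25.0947; S(2,+0) = 28.1000; S(2,+1) = 31.4653; S(2,+2) = 35.2335
Terminal payoffs V(N, j) = max(K - S_T, 0):
  V(2,-2) = 2.969252; V(2,-1) = 0.285339; V(2,+0) = 0.000000; V(2,+1) = 0.000000; V(2,+2) = 0.000000
Backward induction: V(k, j) = exp(-r*dt) * [p_u * V(k+1, j+1) + p_m * V(k+1, j) + p_d * V(k+1, j-1)]
  V(1,-1) = exp(-r*dt) * [p_u*0.000000 + p_m*0.285339 + p_d*2.969252] = 0.682609
  V(1,+0) = exp(-r*dt) * [p_u*0.000000 + p_m*0.000000 + p_d*0.285339] = 0.047357
  V(1,+1) = exp(-r*dt) * [p_u*0.000000 + p_m*0.000000 + p_d*0.000000] = 0.000000
  V(0,+0) = exp(-r*dt) * [p_u*0.000000 + p_m*0.047357 + p_d*0.682609] = 0.144793


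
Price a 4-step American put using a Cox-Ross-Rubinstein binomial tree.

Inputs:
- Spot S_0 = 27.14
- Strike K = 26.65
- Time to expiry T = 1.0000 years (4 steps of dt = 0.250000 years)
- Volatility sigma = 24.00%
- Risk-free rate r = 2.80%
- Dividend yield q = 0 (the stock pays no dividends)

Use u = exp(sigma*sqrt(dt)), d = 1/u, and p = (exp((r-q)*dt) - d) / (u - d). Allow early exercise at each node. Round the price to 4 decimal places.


Answer: Price = V(0,0) = 1.9571

Derivation:
dt = T/N = 0.250000
u = exp(sigma*sqrt(dt)) = 1.127497; d = 1/u = 0.886920
p = (exp((r-q)*dt) - d) / (u - d) = 0.499235
Discount per step: exp(-r*dt) = 0.993024
Stock lattice S(k, i) with i counting down-moves:
  k=0: S(0,0) = 27.1400
  k=1: S(1,0) = 30.6003; S(1,1) = 24.0710
  k=2: S(2,0) = 34.5017; S(2,1) = 27.1400; S(2,2) = 21.3491
  k=3: S(3,0) = 38.9006; S(3,1) = 30.6003; S(3,2) = 24.0710; S(3,3) = 18.9349
  k=4: S(4,0) = 43.8603; S(4,1) = 34.5017; S(4,2) = 27.1400; S(4,3) = 21.3491; S(4,4) = 16.7938
Terminal payoffs V(N, i) = max(K - S_T, 0):
  V(4,0) = 0.000000; V(4,1) = 0.000000; V(4,2) = 0.000000; V(4,3) = 5.300920; V(4,4) = 9.856219
Backward induction: V(k, i) = exp(-r*dt) * [p * V(k+1, i) + (1-p) * V(k+1, i+1)]; then take max(V_cont, immediate exercise) for American.
  V(3,0) = exp(-r*dt) * [p*0.000000 + (1-p)*0.000000] = 0.000000; exercise = 0.000000; V(3,0) = max -> 0.000000
  V(3,1) = exp(-r*dt) * [p*0.000000 + (1-p)*0.000000] = 0.000000; exercise = 0.000000; V(3,1) = max -> 0.000000
  V(3,2) = exp(-r*dt) * [p*0.000000 + (1-p)*5.300920] = 2.635999; exercise = 2.578979; V(3,2) = max -> 2.635999
  V(3,3) = exp(-r*dt) * [p*5.300920 + (1-p)*9.856219] = 7.529166; exercise = 7.715065; V(3,3) = max -> 7.715065
  V(2,0) = exp(-r*dt) * [p*0.000000 + (1-p)*0.000000] = 0.000000; exercise = 0.000000; V(2,0) = max -> 0.000000
  V(2,1) = exp(-r*dt) * [p*0.000000 + (1-p)*2.635999] = 1.310809; exercise = 0.000000; V(2,1) = max -> 1.310809
  V(2,2) = exp(-r*dt) * [p*2.635999 + (1-p)*7.715065] = 5.143289; exercise = 5.300920; V(2,2) = max -> 5.300920
  V(1,0) = exp(-r*dt) * [p*0.000000 + (1-p)*1.310809] = 0.651829; exercise = 0.000000; V(1,0) = max -> 0.651829
  V(1,1) = exp(-r*dt) * [p*1.310809 + (1-p)*5.300920] = 3.285836; exercise = 2.578979; V(1,1) = max -> 3.285836
  V(0,0) = exp(-r*dt) * [p*0.651829 + (1-p)*3.285836] = 1.957100; exercise = 0.000000; V(0,0) = max -> 1.957100
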